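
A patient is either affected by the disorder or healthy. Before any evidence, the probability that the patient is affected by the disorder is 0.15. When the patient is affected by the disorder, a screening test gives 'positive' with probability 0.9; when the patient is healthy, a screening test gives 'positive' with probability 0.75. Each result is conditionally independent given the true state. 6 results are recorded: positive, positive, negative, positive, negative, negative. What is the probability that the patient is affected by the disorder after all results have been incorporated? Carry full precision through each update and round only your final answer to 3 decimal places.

0.019

Each posterior becomes the prior for the next update.
After 'positive': P(affected) = 0.9·0.1500 / (0.9·0.1500 + 0.75·0.8500) ≈ 0.1748
After 'positive': P(affected) = 0.9·0.1748 / (0.9·0.1748 + 0.75·0.8252) ≈ 0.2026
After 'negative': P(affected) = 0.1·0.2026 / (0.1·0.2026 + 0.25·0.7974) ≈ 0.0923
After 'positive': P(affected) = 0.9·0.0923 / (0.9·0.0923 + 0.75·0.9077) ≈ 0.1087
After 'negative': P(affected) = 0.1·0.1087 / (0.1·0.1087 + 0.25·0.8913) ≈ 0.0465
After 'negative': P(affected) = 0.1·0.0465 / (0.1·0.0465 + 0.25·0.9535) ≈ 0.0191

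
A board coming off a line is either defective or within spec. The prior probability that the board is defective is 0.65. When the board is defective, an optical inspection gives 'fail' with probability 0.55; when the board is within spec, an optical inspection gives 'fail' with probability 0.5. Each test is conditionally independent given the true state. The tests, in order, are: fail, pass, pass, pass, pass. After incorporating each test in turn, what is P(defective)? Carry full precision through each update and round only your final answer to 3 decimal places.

After 'fail': P(defective) = 0.55·0.6500 / (0.55·0.6500 + 0.5·0.3500) ≈ 0.6714
After 'pass': P(defective) = 0.45·0.6714 / (0.45·0.6714 + 0.5·0.3286) ≈ 0.6477
After 'pass': P(defective) = 0.45·0.6477 / (0.45·0.6477 + 0.5·0.3523) ≈ 0.6233
After 'pass': P(defective) = 0.45·0.6233 / (0.45·0.6233 + 0.5·0.3767) ≈ 0.5983
After 'pass': P(defective) = 0.45·0.5983 / (0.45·0.5983 + 0.5·0.4017) ≈ 0.5727

0.573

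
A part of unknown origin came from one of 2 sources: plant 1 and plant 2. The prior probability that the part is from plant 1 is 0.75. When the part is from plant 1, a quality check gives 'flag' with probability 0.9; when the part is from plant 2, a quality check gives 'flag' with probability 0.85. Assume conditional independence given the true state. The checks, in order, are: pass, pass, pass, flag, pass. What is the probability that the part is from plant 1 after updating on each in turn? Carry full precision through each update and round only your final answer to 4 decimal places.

After 'pass': P(plant 1) = 0.1·0.7500 / (0.1·0.7500 + 0.15·0.2500) ≈ 0.6667
After 'pass': P(plant 1) = 0.1·0.6667 / (0.1·0.6667 + 0.15·0.3333) ≈ 0.5714
After 'pass': P(plant 1) = 0.1·0.5714 / (0.1·0.5714 + 0.15·0.4286) ≈ 0.4706
After 'flag': P(plant 1) = 0.9·0.4706 / (0.9·0.4706 + 0.85·0.5294) ≈ 0.4848
After 'pass': P(plant 1) = 0.1·0.4848 / (0.1·0.4848 + 0.15·0.5152) ≈ 0.3855

0.3855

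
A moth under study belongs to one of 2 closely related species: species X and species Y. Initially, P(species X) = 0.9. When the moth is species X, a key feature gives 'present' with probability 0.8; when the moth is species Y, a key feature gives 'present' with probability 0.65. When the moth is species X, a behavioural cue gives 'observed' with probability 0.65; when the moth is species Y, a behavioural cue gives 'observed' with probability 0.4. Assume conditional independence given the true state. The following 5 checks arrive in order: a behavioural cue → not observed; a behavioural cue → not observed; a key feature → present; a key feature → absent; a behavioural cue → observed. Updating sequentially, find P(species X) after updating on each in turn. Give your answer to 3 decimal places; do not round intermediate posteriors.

0.778

Apply Bayes' rule sequentially, carrying P(species X) forward.
After a behavioural cue='not observed': P(species X) = 0.35·0.9000 / (0.35·0.9000 + 0.6·0.1000) ≈ 0.8400
After a behavioural cue='not observed': P(species X) = 0.35·0.8400 / (0.35·0.8400 + 0.6·0.1600) ≈ 0.7538
After a key feature='present': P(species X) = 0.8·0.7538 / (0.8·0.7538 + 0.65·0.2462) ≈ 0.7903
After a key feature='absent': P(species X) = 0.2·0.7903 / (0.2·0.7903 + 0.35·0.2097) ≈ 0.6829
After a behavioural cue='observed': P(species X) = 0.65·0.6829 / (0.65·0.6829 + 0.4·0.3171) ≈ 0.7778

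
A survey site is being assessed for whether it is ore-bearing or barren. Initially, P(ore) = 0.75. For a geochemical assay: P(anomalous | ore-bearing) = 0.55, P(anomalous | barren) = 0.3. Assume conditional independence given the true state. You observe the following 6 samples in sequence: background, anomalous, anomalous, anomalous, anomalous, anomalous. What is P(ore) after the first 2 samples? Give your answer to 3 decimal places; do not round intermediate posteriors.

After 'background': P(ore) = 0.45·0.7500 / (0.45·0.7500 + 0.7·0.2500) ≈ 0.6585
After 'anomalous': P(ore) = 0.55·0.6585 / (0.55·0.6585 + 0.3·0.3415) ≈ 0.7795

0.780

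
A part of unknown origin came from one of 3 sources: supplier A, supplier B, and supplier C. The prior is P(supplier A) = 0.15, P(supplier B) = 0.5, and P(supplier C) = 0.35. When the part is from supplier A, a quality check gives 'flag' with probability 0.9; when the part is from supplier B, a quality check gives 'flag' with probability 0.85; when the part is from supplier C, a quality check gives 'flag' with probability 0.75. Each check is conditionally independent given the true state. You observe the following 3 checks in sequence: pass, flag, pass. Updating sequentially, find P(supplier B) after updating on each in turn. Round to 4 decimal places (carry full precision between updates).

After 'pass': normaliser = 0.1·0.1500 + 0.15·0.5000 + 0.25·0.3500; P(supplier A) ≈ 0.0845, P(supplier B) ≈ 0.4225, P(supplier C) ≈ 0.4930
After 'flag': normaliser = 0.9·0.0845 + 0.85·0.4225 + 0.75·0.4930; P(supplier A) ≈ 0.0945, P(supplier B) ≈ 0.4462, P(supplier C) ≈ 0.4593
After 'pass': normaliser = 0.1·0.0945 + 0.15·0.4462 + 0.25·0.4593; P(supplier A) ≈ 0.0494, P(supplier B) ≈ 0.3500, P(supplier C) ≈ 0.6005

0.3500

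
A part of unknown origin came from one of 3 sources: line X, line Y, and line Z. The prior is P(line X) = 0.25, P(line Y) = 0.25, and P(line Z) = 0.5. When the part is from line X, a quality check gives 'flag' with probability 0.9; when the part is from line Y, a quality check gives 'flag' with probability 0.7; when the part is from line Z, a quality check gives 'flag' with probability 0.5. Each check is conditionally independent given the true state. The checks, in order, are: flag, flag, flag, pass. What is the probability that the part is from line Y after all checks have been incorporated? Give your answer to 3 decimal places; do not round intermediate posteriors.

After 'flag': normaliser = 0.9·0.2500 + 0.7·0.2500 + 0.5·0.5000; P(line X) ≈ 0.3462, P(line Y) ≈ 0.2692, P(line Z) ≈ 0.3846
After 'flag': normaliser = 0.9·0.3462 + 0.7·0.2692 + 0.5·0.3846; P(line X) ≈ 0.4500, P(line Y) ≈ 0.2722, P(line Z) ≈ 0.2778
After 'flag': normaliser = 0.9·0.4500 + 0.7·0.2722 + 0.5·0.2778; P(line X) ≈ 0.5514, P(line Y) ≈ 0.2595, P(line Z) ≈ 0.1891
After 'pass': normaliser = 0.1·0.5514 + 0.3·0.2595 + 0.5·0.1891; P(line X) ≈ 0.2424, P(line Y) ≈ 0.3421, P(line Z) ≈ 0.4156

0.342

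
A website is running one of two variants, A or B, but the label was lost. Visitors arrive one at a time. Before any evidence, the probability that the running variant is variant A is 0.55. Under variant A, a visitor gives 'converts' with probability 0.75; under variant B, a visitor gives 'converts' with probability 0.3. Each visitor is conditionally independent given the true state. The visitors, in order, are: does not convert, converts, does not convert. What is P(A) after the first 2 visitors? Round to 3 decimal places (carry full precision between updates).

0.522

After 'does not convert': P(A) = 0.25·0.5500 / (0.25·0.5500 + 0.7·0.4500) ≈ 0.3039
After 'converts': P(A) = 0.75·0.3039 / (0.75·0.3039 + 0.3·0.6961) ≈ 0.5218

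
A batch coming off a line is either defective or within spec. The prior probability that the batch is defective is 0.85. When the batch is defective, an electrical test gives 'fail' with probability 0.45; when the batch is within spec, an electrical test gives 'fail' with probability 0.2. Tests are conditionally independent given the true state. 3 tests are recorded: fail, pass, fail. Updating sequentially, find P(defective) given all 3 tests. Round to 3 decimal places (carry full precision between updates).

0.952

After 'fail': P(defective) = 0.45·0.8500 / (0.45·0.8500 + 0.2·0.1500) ≈ 0.9273
After 'pass': P(defective) = 0.55·0.9273 / (0.55·0.9273 + 0.8·0.0727) ≈ 0.8976
After 'fail': P(defective) = 0.45·0.8976 / (0.45·0.8976 + 0.2·0.1024) ≈ 0.9517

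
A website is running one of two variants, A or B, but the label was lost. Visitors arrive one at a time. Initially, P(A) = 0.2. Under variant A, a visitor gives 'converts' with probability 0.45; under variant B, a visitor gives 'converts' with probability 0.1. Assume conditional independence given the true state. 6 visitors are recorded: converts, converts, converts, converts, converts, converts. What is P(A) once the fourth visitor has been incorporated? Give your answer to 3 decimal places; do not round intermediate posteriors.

After 'converts': P(A) = 0.45·0.2000 / (0.45·0.2000 + 0.1·0.8000) ≈ 0.5294
After 'converts': P(A) = 0.45·0.5294 / (0.45·0.5294 + 0.1·0.4706) ≈ 0.8351
After 'converts': P(A) = 0.45·0.8351 / (0.45·0.8351 + 0.1·0.1649) ≈ 0.9580
After 'converts': P(A) = 0.45·0.9580 / (0.45·0.9580 + 0.1·0.0420) ≈ 0.9903

0.990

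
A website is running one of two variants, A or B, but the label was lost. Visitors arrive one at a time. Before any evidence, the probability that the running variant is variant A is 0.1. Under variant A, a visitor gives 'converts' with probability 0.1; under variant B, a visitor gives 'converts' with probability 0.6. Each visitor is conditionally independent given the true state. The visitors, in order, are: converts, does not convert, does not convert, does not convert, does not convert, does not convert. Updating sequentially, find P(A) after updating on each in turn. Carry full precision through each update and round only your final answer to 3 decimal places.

0.516

After 'converts': P(A) = 0.1·0.1000 / (0.1·0.1000 + 0.6·0.9000) ≈ 0.0182
After 'does not convert': P(A) = 0.9·0.0182 / (0.9·0.0182 + 0.4·0.9818) ≈ 0.0400
After 'does not convert': P(A) = 0.9·0.0400 / (0.9·0.0400 + 0.4·0.9600) ≈ 0.0857
After 'does not convert': P(A) = 0.9·0.0857 / (0.9·0.0857 + 0.4·0.9143) ≈ 0.1742
After 'does not convert': P(A) = 0.9·0.1742 / (0.9·0.1742 + 0.4·0.8258) ≈ 0.3219
After 'does not convert': P(A) = 0.9·0.3219 / (0.9·0.3219 + 0.4·0.6781) ≈ 0.5164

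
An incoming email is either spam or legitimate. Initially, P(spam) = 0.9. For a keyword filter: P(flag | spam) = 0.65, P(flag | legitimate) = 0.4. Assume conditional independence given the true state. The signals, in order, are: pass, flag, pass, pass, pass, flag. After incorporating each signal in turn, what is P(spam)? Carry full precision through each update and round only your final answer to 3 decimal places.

0.733

Each posterior becomes the prior for the next update.
After 'pass': P(spam) = 0.35·0.9000 / (0.35·0.9000 + 0.6·0.1000) ≈ 0.8400
After 'flag': P(spam) = 0.65·0.8400 / (0.65·0.8400 + 0.4·0.1600) ≈ 0.8951
After 'pass': P(spam) = 0.35·0.8951 / (0.35·0.8951 + 0.6·0.1049) ≈ 0.8327
After 'pass': P(spam) = 0.35·0.8327 / (0.35·0.8327 + 0.6·0.1673) ≈ 0.7438
After 'pass': P(spam) = 0.35·0.7438 / (0.35·0.7438 + 0.6·0.2562) ≈ 0.6287
After 'flag': P(spam) = 0.65·0.6287 / (0.65·0.6287 + 0.4·0.3713) ≈ 0.7335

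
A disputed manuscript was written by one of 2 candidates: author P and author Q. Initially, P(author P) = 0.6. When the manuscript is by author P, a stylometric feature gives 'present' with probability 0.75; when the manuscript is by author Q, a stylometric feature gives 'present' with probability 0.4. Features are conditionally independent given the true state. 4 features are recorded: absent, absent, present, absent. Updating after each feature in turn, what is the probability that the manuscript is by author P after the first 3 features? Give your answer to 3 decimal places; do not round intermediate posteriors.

0.328

After 'absent': P(author P) = 0.25·0.6000 / (0.25·0.6000 + 0.6·0.4000) ≈ 0.3846
After 'absent': P(author P) = 0.25·0.3846 / (0.25·0.3846 + 0.6·0.6154) ≈ 0.2066
After 'present': P(author P) = 0.75·0.2066 / (0.75·0.2066 + 0.4·0.7934) ≈ 0.3281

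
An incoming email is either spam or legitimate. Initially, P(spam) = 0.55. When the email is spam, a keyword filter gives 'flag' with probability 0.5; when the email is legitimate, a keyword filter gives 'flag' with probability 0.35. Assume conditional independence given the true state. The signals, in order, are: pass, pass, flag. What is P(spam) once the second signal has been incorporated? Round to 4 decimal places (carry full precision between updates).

0.4197

After 'pass': P(spam) = 0.5·0.5500 / (0.5·0.5500 + 0.65·0.4500) ≈ 0.4846
After 'pass': P(spam) = 0.5·0.4846 / (0.5·0.4846 + 0.65·0.5154) ≈ 0.4197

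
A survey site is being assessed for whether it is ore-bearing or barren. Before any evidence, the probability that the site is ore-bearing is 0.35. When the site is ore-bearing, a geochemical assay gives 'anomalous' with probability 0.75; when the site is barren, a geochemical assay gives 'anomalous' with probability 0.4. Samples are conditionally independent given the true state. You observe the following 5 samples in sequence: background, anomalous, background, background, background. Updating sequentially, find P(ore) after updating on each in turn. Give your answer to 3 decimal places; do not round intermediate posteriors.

0.030

Apply Bayes' rule sequentially, carrying P(ore) forward.
After 'background': P(ore) = 0.25·0.3500 / (0.25·0.3500 + 0.6·0.6500) ≈ 0.1832
After 'anomalous': P(ore) = 0.75·0.1832 / (0.75·0.1832 + 0.4·0.8168) ≈ 0.2961
After 'background': P(ore) = 0.25·0.2961 / (0.25·0.2961 + 0.6·0.7039) ≈ 0.1491
After 'background': P(ore) = 0.25·0.1491 / (0.25·0.1491 + 0.6·0.8509) ≈ 0.0681
After 'background': P(ore) = 0.25·0.0681 / (0.25·0.0681 + 0.6·0.9319) ≈ 0.0295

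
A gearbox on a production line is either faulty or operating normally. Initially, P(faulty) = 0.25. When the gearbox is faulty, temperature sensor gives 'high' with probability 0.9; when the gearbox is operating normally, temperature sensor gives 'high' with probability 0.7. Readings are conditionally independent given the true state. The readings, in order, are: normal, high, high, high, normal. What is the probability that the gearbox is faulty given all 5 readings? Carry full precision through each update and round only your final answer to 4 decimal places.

After 'normal': P(faulty) = 0.1·0.2500 / (0.1·0.2500 + 0.3·0.7500) ≈ 0.1000
After 'high': P(faulty) = 0.9·0.1000 / (0.9·0.1000 + 0.7·0.9000) ≈ 0.1250
After 'high': P(faulty) = 0.9·0.1250 / (0.9·0.1250 + 0.7·0.8750) ≈ 0.1552
After 'high': P(faulty) = 0.9·0.1552 / (0.9·0.1552 + 0.7·0.8448) ≈ 0.1910
After 'normal': P(faulty) = 0.1·0.1910 / (0.1·0.1910 + 0.3·0.8090) ≈ 0.0730

0.0730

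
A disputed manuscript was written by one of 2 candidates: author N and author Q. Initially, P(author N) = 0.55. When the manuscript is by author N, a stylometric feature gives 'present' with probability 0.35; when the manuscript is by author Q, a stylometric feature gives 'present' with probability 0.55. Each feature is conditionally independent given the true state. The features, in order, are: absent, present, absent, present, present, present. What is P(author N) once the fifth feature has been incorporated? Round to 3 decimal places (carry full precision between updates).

Apply Bayes' rule sequentially, carrying P(author N) forward.
After 'absent': P(author N) = 0.65·0.5500 / (0.65·0.5500 + 0.45·0.4500) ≈ 0.6384
After 'present': P(author N) = 0.35·0.6384 / (0.35·0.6384 + 0.55·0.3616) ≈ 0.5291
After 'absent': P(author N) = 0.65·0.5291 / (0.65·0.5291 + 0.45·0.4709) ≈ 0.6187
After 'present': P(author N) = 0.35·0.6187 / (0.35·0.6187 + 0.55·0.3813) ≈ 0.5080
After 'present': P(author N) = 0.35·0.5080 / (0.35·0.5080 + 0.55·0.4920) ≈ 0.3966

0.397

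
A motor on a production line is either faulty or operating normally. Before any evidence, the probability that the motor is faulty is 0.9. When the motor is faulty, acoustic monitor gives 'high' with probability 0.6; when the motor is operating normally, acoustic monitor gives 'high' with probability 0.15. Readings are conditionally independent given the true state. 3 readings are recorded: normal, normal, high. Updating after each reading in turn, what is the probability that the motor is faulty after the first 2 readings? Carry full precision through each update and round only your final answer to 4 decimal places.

After 'normal': P(faulty) = 0.4·0.9000 / (0.4·0.9000 + 0.85·0.1000) ≈ 0.8090
After 'normal': P(faulty) = 0.4·0.8090 / (0.4·0.8090 + 0.85·0.1910) ≈ 0.6659

0.6659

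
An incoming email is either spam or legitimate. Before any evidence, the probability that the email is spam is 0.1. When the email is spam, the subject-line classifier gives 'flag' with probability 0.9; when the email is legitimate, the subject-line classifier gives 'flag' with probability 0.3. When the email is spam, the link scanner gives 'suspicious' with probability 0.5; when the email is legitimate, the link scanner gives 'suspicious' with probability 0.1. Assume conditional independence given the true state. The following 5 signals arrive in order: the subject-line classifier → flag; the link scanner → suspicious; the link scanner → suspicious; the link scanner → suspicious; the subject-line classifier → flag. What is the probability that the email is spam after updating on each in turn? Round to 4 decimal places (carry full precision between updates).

0.9921

After the subject-line classifier='flag': P(spam) = 0.9·0.1000 / (0.9·0.1000 + 0.3·0.9000) ≈ 0.2500
After the link scanner='suspicious': P(spam) = 0.5·0.2500 / (0.5·0.2500 + 0.1·0.7500) ≈ 0.6250
After the link scanner='suspicious': P(spam) = 0.5·0.6250 / (0.5·0.6250 + 0.1·0.3750) ≈ 0.8929
After the link scanner='suspicious': P(spam) = 0.5·0.8929 / (0.5·0.8929 + 0.1·0.1071) ≈ 0.9766
After the subject-line classifier='flag': P(spam) = 0.9·0.9766 / (0.9·0.9766 + 0.3·0.0234) ≈ 0.9921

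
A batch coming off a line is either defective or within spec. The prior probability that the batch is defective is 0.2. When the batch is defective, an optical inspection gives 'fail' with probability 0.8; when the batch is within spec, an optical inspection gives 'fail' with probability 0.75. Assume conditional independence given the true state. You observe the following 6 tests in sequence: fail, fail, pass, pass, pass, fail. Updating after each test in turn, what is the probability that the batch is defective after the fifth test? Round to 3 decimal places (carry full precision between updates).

0.127

After 'fail': P(defective) = 0.8·0.2000 / (0.8·0.2000 + 0.75·0.8000) ≈ 0.2105
After 'fail': P(defective) = 0.8·0.2105 / (0.8·0.2105 + 0.75·0.7895) ≈ 0.2215
After 'pass': P(defective) = 0.2·0.2215 / (0.2·0.2215 + 0.25·0.7785) ≈ 0.1854
After 'pass': P(defective) = 0.2·0.1854 / (0.2·0.1854 + 0.25·0.8146) ≈ 0.1540
After 'pass': P(defective) = 0.2·0.1540 / (0.2·0.1540 + 0.25·0.8460) ≈ 0.1271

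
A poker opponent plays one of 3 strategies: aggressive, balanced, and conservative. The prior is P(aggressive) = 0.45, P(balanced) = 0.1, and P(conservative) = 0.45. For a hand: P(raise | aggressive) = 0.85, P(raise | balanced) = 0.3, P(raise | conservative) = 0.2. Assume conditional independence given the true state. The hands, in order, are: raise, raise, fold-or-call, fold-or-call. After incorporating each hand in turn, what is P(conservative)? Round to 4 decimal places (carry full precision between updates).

0.4956

After 'raise': normaliser = 0.85·0.4500 + 0.3·0.1000 + 0.2·0.4500; P(aggressive) ≈ 0.7612, P(balanced) ≈ 0.0597, P(conservative) ≈ 0.1791
After 'raise': normaliser = 0.85·0.7612 + 0.3·0.0597 + 0.2·0.1791; P(aggressive) ≈ 0.9233, P(balanced) ≈ 0.0256, P(conservative) ≈ 0.0511
After 'fold-or-call': normaliser = 0.15·0.9233 + 0.7·0.0256 + 0.8·0.0511; P(aggressive) ≈ 0.7020, P(balanced) ≈ 0.0907, P(conservative) ≈ 0.2073
After 'fold-or-call': normaliser = 0.15·0.7020 + 0.7·0.0907 + 0.8·0.2073; P(aggressive) ≈ 0.3147, P(balanced) ≈ 0.1897, P(conservative) ≈ 0.4956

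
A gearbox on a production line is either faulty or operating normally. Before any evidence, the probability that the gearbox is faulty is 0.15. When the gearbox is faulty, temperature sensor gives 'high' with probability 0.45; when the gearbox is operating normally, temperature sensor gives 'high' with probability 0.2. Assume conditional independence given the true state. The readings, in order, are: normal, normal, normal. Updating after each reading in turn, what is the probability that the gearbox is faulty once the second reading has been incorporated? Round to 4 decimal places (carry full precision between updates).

0.0770

After 'normal': P(faulty) = 0.55·0.1500 / (0.55·0.1500 + 0.8·0.8500) ≈ 0.1082
After 'normal': P(faulty) = 0.55·0.1082 / (0.55·0.1082 + 0.8·0.8918) ≈ 0.0770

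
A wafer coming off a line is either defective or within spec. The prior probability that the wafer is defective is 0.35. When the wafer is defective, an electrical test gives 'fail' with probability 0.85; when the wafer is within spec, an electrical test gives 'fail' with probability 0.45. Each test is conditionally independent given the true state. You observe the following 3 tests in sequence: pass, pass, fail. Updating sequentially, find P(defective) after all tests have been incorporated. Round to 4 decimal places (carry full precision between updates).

0.0703

After 'pass': P(defective) = 0.15·0.3500 / (0.15·0.3500 + 0.55·0.6500) ≈ 0.1280
After 'pass': P(defective) = 0.15·0.1280 / (0.15·0.1280 + 0.55·0.8720) ≈ 0.0385
After 'fail': P(defective) = 0.85·0.0385 / (0.85·0.0385 + 0.45·0.9615) ≈ 0.0703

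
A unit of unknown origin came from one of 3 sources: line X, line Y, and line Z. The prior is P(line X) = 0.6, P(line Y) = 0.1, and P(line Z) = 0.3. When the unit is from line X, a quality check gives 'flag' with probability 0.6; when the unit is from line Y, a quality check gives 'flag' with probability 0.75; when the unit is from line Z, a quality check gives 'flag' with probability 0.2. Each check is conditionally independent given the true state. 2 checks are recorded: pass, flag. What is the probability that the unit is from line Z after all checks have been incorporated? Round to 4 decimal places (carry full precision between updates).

After 'pass': normaliser = 0.4·0.6000 + 0.25·0.1000 + 0.8·0.3000; P(line X) ≈ 0.4752, P(line Y) ≈ 0.0495, P(line Z) ≈ 0.4752
After 'flag': normaliser = 0.6·0.4752 + 0.75·0.0495 + 0.2·0.4752; P(line X) ≈ 0.6833, P(line Y) ≈ 0.0890, P(line Z) ≈ 0.2278

0.2278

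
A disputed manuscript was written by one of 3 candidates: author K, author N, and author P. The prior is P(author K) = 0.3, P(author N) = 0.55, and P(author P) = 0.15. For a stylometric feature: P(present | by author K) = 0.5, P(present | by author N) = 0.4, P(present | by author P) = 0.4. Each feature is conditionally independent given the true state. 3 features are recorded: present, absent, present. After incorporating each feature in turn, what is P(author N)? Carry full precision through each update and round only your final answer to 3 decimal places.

After 'present': normaliser = 0.5·0.3000 + 0.4·0.5500 + 0.4·0.1500; P(author K) ≈ 0.3488, P(author N) ≈ 0.5116, P(author P) ≈ 0.1395
After 'absent': normaliser = 0.5·0.3488 + 0.6·0.5116 + 0.6·0.1395; P(author K) ≈ 0.3086, P(author N) ≈ 0.5432, P(author P) ≈ 0.1481
After 'present': normaliser = 0.5·0.3086 + 0.4·0.5432 + 0.4·0.1481; P(author K) ≈ 0.3582, P(author N) ≈ 0.5043, P(author P) ≈ 0.1375

0.504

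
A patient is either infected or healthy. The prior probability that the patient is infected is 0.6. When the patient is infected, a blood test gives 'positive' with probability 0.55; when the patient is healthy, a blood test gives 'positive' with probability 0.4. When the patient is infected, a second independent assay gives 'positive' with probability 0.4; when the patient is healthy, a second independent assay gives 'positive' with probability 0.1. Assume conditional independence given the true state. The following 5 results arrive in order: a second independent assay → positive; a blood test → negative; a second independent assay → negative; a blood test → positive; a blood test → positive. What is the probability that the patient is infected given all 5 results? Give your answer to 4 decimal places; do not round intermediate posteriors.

After a second independent assay='positive': P(infected) = 0.4·0.6000 / (0.4·0.6000 + 0.1·0.4000) ≈ 0.8571
After a blood test='negative': P(infected) = 0.45·0.8571 / (0.45·0.8571 + 0.6·0.1429) ≈ 0.8182
After a second independent assay='negative': P(infected) = 0.6·0.8182 / (0.6·0.8182 + 0.9·0.1818) ≈ 0.7500
After a blood test='positive': P(infected) = 0.55·0.7500 / (0.55·0.7500 + 0.4·0.2500) ≈ 0.8049
After a blood test='positive': P(infected) = 0.55·0.8049 / (0.55·0.8049 + 0.4·0.1951) ≈ 0.8501

0.8501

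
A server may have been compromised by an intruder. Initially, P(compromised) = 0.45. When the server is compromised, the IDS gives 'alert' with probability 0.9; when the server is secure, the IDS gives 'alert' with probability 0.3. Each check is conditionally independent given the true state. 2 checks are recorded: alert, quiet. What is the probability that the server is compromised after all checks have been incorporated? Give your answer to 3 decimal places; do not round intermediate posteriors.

After 'alert': P(compromised) = 0.9·0.4500 / (0.9·0.4500 + 0.3·0.5500) ≈ 0.7105
After 'quiet': P(compromised) = 0.1·0.7105 / (0.1·0.7105 + 0.7·0.2895) ≈ 0.2596

0.260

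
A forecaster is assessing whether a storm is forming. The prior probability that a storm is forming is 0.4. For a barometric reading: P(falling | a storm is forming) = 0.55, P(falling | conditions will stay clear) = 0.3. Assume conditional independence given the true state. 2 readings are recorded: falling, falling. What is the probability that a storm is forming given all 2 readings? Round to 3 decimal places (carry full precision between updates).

Apply Bayes' rule sequentially, carrying P(storm) forward.
After 'falling': P(storm) = 0.55·0.4000 / (0.55·0.4000 + 0.3·0.6000) ≈ 0.5500
After 'falling': P(storm) = 0.55·0.5500 / (0.55·0.5500 + 0.3·0.4500) ≈ 0.6914

0.691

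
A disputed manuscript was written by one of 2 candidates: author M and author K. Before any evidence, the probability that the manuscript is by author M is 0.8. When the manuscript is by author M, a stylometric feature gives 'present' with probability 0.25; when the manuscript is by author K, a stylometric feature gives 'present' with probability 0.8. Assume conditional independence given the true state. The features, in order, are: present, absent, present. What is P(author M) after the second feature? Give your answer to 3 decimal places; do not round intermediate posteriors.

0.824

Apply Bayes' rule sequentially, carrying P(author M) forward.
After 'present': P(author M) = 0.25·0.8000 / (0.25·0.8000 + 0.8·0.2000) ≈ 0.5556
After 'absent': P(author M) = 0.75·0.5556 / (0.75·0.5556 + 0.2·0.4444) ≈ 0.8242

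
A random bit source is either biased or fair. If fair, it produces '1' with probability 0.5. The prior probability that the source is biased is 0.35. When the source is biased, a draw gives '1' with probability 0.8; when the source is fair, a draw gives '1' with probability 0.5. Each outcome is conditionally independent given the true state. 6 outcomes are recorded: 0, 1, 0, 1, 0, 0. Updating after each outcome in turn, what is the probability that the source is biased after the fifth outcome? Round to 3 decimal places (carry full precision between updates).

After '0': P(biased) = 0.2·0.3500 / (0.2·0.3500 + 0.5·0.6500) ≈ 0.1772
After '1': P(biased) = 0.8·0.1772 / (0.8·0.1772 + 0.5·0.8228) ≈ 0.2563
After '0': P(biased) = 0.2·0.2563 / (0.2·0.2563 + 0.5·0.7437) ≈ 0.1211
After '1': P(biased) = 0.8·0.1211 / (0.8·0.1211 + 0.5·0.8789) ≈ 0.1807
After '0': P(biased) = 0.2·0.1807 / (0.2·0.1807 + 0.5·0.8193) ≈ 0.0811

0.081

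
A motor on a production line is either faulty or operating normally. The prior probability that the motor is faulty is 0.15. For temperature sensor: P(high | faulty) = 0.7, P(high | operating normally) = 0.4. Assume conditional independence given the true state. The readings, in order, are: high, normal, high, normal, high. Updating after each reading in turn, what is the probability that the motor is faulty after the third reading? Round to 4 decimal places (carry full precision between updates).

0.2127

Apply Bayes' rule sequentially, carrying P(faulty) forward.
After 'high': P(faulty) = 0.7·0.1500 / (0.7·0.1500 + 0.4·0.8500) ≈ 0.2360
After 'normal': P(faulty) = 0.3·0.2360 / (0.3·0.2360 + 0.6·0.7640) ≈ 0.1338
After 'high': P(faulty) = 0.7·0.1338 / (0.7·0.1338 + 0.4·0.8662) ≈ 0.2127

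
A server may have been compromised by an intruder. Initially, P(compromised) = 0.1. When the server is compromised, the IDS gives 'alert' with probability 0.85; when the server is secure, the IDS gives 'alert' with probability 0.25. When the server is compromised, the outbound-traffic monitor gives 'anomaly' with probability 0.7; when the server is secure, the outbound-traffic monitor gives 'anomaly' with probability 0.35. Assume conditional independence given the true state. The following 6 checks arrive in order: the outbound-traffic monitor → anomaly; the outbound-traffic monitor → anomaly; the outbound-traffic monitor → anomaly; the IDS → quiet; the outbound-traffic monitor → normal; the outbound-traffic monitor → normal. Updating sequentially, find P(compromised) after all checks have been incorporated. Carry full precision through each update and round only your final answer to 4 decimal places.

0.0365

Apply Bayes' rule sequentially, carrying P(compromised) forward.
After the outbound-traffic monitor='anomaly': P(compromised) = 0.7·0.1000 / (0.7·0.1000 + 0.35·0.9000) ≈ 0.1818
After the outbound-traffic monitor='anomaly': P(compromised) = 0.7·0.1818 / (0.7·0.1818 + 0.35·0.8182) ≈ 0.3077
After the outbound-traffic monitor='anomaly': P(compromised) = 0.7·0.3077 / (0.7·0.3077 + 0.35·0.6923) ≈ 0.4706
After the IDS='quiet': P(compromised) = 0.15·0.4706 / (0.15·0.4706 + 0.75·0.5294) ≈ 0.1509
After the outbound-traffic monitor='normal': P(compromised) = 0.3·0.1509 / (0.3·0.1509 + 0.65·0.8491) ≈ 0.0758
After the outbound-traffic monitor='normal': P(compromised) = 0.3·0.0758 / (0.3·0.0758 + 0.65·0.9242) ≈ 0.0365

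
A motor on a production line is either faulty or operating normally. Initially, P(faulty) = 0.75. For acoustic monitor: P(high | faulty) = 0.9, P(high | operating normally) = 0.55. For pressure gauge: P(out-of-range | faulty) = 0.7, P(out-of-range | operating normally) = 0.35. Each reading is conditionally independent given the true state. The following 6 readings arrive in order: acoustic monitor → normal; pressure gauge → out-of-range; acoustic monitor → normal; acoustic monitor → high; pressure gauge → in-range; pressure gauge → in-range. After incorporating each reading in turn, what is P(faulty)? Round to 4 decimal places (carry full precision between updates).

After acoustic monitor='normal': P(faulty) = 0.1·0.7500 / (0.1·0.7500 + 0.45·0.2500) ≈ 0.4000
After pressure gauge='out-of-range': P(faulty) = 0.7·0.4000 / (0.7·0.4000 + 0.35·0.6000) ≈ 0.5714
After acoustic monitor='normal': P(faulty) = 0.1·0.5714 / (0.1·0.5714 + 0.45·0.4286) ≈ 0.2286
After acoustic monitor='high': P(faulty) = 0.9·0.2286 / (0.9·0.2286 + 0.55·0.7714) ≈ 0.3265
After pressure gauge='in-range': P(faulty) = 0.3·0.3265 / (0.3·0.3265 + 0.65·0.6735) ≈ 0.1829
After pressure gauge='in-range': P(faulty) = 0.3·0.1829 / (0.3·0.1829 + 0.65·0.8171) ≈ 0.0936

0.0936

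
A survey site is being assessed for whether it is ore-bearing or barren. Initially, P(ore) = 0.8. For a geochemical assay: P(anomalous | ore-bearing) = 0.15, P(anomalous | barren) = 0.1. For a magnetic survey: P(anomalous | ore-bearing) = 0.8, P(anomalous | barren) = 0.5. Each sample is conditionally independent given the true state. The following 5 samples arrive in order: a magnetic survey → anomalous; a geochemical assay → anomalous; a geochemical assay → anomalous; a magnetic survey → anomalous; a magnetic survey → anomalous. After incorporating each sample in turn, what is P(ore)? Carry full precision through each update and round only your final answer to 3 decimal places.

0.974

After a magnetic survey='anomalous': P(ore) = 0.8·0.8000 / (0.8·0.8000 + 0.5·0.2000) ≈ 0.8649
After a geochemical assay='anomalous': P(ore) = 0.15·0.8649 / (0.15·0.8649 + 0.1·0.1351) ≈ 0.9057
After a geochemical assay='anomalous': P(ore) = 0.15·0.9057 / (0.15·0.9057 + 0.1·0.0943) ≈ 0.9351
After a magnetic survey='anomalous': P(ore) = 0.8·0.9351 / (0.8·0.9351 + 0.5·0.0649) ≈ 0.9584
After a magnetic survey='anomalous': P(ore) = 0.8·0.9584 / (0.8·0.9584 + 0.5·0.0416) ≈ 0.9736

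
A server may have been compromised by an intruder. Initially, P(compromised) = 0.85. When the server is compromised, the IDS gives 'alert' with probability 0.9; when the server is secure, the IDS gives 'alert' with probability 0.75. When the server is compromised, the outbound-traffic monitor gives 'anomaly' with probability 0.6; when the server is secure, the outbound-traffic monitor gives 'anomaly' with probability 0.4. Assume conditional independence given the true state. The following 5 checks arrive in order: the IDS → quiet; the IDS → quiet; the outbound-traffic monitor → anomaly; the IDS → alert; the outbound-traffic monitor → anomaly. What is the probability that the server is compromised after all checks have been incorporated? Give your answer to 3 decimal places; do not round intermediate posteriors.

0.710

After the IDS='quiet': P(compromised) = 0.1·0.8500 / (0.1·0.8500 + 0.25·0.1500) ≈ 0.6939
After the IDS='quiet': P(compromised) = 0.1·0.6939 / (0.1·0.6939 + 0.25·0.3061) ≈ 0.4755
After the outbound-traffic monitor='anomaly': P(compromised) = 0.6·0.4755 / (0.6·0.4755 + 0.4·0.5245) ≈ 0.5763
After the IDS='alert': P(compromised) = 0.9·0.5763 / (0.9·0.5763 + 0.75·0.4237) ≈ 0.6201
After the outbound-traffic monitor='anomaly': P(compromised) = 0.6·0.6201 / (0.6·0.6201 + 0.4·0.3799) ≈ 0.7100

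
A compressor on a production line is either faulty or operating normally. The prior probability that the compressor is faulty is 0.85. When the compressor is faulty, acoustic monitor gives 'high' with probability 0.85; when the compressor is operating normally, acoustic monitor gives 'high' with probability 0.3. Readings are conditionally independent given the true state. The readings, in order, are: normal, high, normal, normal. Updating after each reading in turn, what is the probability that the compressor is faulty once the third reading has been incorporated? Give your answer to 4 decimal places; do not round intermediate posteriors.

After 'normal': P(faulty) = 0.15·0.8500 / (0.15·0.8500 + 0.7·0.1500) ≈ 0.5484
After 'high': P(faulty) = 0.85·0.5484 / (0.85·0.5484 + 0.3·0.4516) ≈ 0.7748
After 'normal': P(faulty) = 0.15·0.7748 / (0.15·0.7748 + 0.7·0.2252) ≈ 0.4244

0.4244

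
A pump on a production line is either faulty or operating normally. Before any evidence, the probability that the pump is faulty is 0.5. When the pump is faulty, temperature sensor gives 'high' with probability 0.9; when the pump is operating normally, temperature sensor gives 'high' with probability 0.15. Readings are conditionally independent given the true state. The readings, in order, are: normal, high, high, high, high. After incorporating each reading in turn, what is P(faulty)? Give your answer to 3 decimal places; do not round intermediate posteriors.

After 'normal': P(faulty) = 0.1·0.5000 / (0.1·0.5000 + 0.85·0.5000) ≈ 0.1053
After 'high': P(faulty) = 0.9·0.1053 / (0.9·0.1053 + 0.15·0.8947) ≈ 0.4138
After 'high': P(faulty) = 0.9·0.4138 / (0.9·0.4138 + 0.15·0.5862) ≈ 0.8090
After 'high': P(faulty) = 0.9·0.8090 / (0.9·0.8090 + 0.15·0.1910) ≈ 0.9621
After 'high': P(faulty) = 0.9·0.9621 / (0.9·0.9621 + 0.15·0.0379) ≈ 0.9935

0.993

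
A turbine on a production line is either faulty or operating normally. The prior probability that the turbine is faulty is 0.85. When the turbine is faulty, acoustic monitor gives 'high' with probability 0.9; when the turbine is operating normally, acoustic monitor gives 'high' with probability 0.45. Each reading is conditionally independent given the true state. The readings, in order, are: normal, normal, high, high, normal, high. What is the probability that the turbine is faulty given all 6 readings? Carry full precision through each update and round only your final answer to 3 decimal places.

After 'normal': P(faulty) = 0.1·0.8500 / (0.1·0.8500 + 0.55·0.1500) ≈ 0.5075
After 'normal': P(faulty) = 0.1·0.5075 / (0.1·0.5075 + 0.55·0.4925) ≈ 0.1578
After 'high': P(faulty) = 0.9·0.1578 / (0.9·0.1578 + 0.45·0.8422) ≈ 0.2725
After 'high': P(faulty) = 0.9·0.2725 / (0.9·0.2725 + 0.45·0.7275) ≈ 0.4283
After 'normal': P(faulty) = 0.1·0.4283 / (0.1·0.4283 + 0.55·0.5717) ≈ 0.1199
After 'high': P(faulty) = 0.9·0.1199 / (0.9·0.1199 + 0.45·0.8801) ≈ 0.2141

0.214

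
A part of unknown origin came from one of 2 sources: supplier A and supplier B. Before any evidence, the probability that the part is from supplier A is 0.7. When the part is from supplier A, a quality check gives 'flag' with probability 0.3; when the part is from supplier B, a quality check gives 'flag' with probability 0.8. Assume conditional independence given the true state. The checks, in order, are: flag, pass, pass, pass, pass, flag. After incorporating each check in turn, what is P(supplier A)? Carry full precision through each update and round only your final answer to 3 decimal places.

After 'flag': P(supplier A) = 0.3·0.7000 / (0.3·0.7000 + 0.8·0.3000) ≈ 0.4667
After 'pass': P(supplier A) = 0.7·0.4667 / (0.7·0.4667 + 0.2·0.5333) ≈ 0.7538
After 'pass': P(supplier A) = 0.7·0.7538 / (0.7·0.7538 + 0.2·0.2462) ≈ 0.9147
After 'pass': P(supplier A) = 0.7·0.9147 / (0.7·0.9147 + 0.2·0.0853) ≈ 0.9740
After 'pass': P(supplier A) = 0.7·0.9740 / (0.7·0.9740 + 0.2·0.0260) ≈ 0.9924
After 'flag': P(supplier A) = 0.3·0.9924 / (0.3·0.9924 + 0.8·0.0076) ≈ 0.9801

0.980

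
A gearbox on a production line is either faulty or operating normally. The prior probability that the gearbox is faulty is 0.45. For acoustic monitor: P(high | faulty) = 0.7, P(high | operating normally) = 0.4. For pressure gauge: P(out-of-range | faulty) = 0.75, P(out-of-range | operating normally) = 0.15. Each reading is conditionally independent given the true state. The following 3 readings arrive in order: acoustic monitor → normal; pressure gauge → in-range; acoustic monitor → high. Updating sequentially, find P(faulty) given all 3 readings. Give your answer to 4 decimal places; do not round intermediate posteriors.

After acoustic monitor='normal': P(faulty) = 0.3·0.4500 / (0.3·0.4500 + 0.6·0.5500) ≈ 0.2903
After pressure gauge='in-range': P(faulty) = 0.25·0.2903 / (0.25·0.2903 + 0.85·0.7097) ≈ 0.1074
After acoustic monitor='high': P(faulty) = 0.7·0.1074 / (0.7·0.1074 + 0.4·0.8926) ≈ 0.1739

0.1739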